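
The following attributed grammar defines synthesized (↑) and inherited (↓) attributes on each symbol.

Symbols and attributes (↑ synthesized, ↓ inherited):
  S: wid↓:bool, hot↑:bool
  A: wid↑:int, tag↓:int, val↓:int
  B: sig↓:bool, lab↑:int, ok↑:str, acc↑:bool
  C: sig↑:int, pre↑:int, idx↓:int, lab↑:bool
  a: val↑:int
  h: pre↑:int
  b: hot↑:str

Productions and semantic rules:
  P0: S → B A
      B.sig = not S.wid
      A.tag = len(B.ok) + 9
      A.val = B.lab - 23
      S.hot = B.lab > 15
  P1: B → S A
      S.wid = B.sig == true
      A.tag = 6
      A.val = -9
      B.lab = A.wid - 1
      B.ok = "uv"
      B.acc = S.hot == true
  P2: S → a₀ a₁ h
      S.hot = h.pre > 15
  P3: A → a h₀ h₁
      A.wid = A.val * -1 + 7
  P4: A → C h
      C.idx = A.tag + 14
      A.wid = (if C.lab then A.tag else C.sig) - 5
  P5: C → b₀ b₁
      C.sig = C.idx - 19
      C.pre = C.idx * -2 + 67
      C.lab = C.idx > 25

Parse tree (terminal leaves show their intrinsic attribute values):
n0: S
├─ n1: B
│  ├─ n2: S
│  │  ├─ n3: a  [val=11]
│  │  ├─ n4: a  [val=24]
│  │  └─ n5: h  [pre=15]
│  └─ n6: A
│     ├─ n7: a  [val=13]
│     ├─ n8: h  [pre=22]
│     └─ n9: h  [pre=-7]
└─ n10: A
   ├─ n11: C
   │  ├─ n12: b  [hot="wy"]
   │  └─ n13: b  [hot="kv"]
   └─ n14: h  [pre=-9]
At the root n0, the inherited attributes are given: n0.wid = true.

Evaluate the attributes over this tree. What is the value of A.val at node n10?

1. n0.wid = true  [given at root]
2. n1.sig = false  [not S.wid]
3. n2.wid = false  [B.sig == true]
4. n3.val = 11  [terminal]
5. n4.val = 24  [terminal]
6. n5.pre = 15  [terminal]
7. n2.hot = false  [h.pre > 15]
8. n6.tag = 6  [6]
9. n6.val = -9  [-9]
10. n7.val = 13  [terminal]
11. n8.pre = 22  [terminal]
12. n9.pre = -7  [terminal]
13. n6.wid = 16  [A.val * -1 + 7]
14. n1.lab = 15  [A.wid - 1]
15. n1.ok = "uv"  ["uv"]
16. n1.acc = false  [S.hot == true]
17. n10.tag = 11  [len(B.ok) + 9]
18. n10.val = -8  [B.lab - 23]
19. n11.idx = 25  [A.tag + 14]
20. n12.hot = "wy"  [terminal]
21. n13.hot = "kv"  [terminal]
22. n11.sig = 6  [C.idx - 19]
23. n11.pre = 17  [C.idx * -2 + 67]
24. n11.lab = false  [C.idx > 25]
25. n14.pre = -9  [terminal]
26. n10.wid = 1  [(if C.lab then A.tag else C.sig) - 5]
27. n0.hot = false  [B.lab > 15]

-8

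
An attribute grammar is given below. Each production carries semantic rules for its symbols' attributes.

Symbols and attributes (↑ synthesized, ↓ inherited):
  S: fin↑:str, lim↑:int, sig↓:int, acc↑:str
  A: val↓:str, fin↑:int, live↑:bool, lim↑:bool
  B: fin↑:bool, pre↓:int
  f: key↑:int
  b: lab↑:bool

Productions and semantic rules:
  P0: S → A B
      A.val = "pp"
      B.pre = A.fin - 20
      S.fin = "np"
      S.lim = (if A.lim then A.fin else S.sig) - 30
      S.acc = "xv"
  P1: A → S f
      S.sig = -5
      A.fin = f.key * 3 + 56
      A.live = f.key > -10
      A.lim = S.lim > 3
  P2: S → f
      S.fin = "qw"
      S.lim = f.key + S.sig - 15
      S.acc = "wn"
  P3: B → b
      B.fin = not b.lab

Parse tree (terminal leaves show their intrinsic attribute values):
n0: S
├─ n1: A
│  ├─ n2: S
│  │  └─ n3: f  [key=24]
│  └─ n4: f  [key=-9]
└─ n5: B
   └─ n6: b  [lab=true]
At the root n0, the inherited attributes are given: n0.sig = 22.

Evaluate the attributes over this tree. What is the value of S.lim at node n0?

-1

1. n0.sig = 22  [given at root]
2. n1.val = "pp"  ["pp"]
3. n2.sig = -5  [-5]
4. n3.key = 24  [terminal]
5. n2.fin = "qw"  ["qw"]
6. n2.lim = 4  [f.key + S.sig - 15]
7. n2.acc = "wn"  ["wn"]
8. n4.key = -9  [terminal]
9. n1.fin = 29  [f.key * 3 + 56]
10. n1.live = true  [f.key > -10]
11. n1.lim = true  [S.lim > 3]
12. n5.pre = 9  [A.fin - 20]
13. n6.lab = true  [terminal]
14. n5.fin = false  [not b.lab]
15. n0.fin = "np"  ["np"]
16. n0.lim = -1  [(if A.lim then A.fin else S.sig) - 30]
17. n0.acc = "xv"  ["xv"]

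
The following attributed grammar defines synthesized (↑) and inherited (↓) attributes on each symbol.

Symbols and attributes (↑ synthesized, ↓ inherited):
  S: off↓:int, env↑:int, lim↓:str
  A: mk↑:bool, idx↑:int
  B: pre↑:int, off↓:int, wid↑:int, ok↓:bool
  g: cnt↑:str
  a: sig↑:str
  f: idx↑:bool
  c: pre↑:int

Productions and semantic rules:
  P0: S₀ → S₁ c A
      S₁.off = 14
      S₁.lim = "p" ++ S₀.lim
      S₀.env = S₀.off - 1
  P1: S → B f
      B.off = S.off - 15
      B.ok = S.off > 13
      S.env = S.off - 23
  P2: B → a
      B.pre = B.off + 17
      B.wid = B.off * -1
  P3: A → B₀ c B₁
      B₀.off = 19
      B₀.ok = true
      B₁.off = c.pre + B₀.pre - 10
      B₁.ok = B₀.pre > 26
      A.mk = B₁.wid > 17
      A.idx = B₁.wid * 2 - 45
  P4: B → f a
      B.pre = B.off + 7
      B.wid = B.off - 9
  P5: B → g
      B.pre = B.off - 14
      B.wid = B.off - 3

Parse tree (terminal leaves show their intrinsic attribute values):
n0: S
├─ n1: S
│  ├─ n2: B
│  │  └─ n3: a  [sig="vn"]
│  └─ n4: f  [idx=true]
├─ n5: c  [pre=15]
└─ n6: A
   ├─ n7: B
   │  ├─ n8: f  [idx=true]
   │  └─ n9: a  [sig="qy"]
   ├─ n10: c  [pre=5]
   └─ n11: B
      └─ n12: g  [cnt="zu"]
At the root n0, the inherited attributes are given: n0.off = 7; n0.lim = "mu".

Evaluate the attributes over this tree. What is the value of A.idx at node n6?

-9

1. n0.off = 7  [given at root]
2. n0.lim = "mu"  [given at root]
3. n1.off = 14  [14]
4. n1.lim = "pmu"  ["p" ++ S₀.lim]
5. n2.off = -1  [S.off - 15]
6. n2.ok = true  [S.off > 13]
7. n3.sig = "vn"  [terminal]
8. n2.pre = 16  [B.off + 17]
9. n2.wid = 1  [B.off * -1]
10. n4.idx = true  [terminal]
11. n1.env = -9  [S.off - 23]
12. n5.pre = 15  [terminal]
13. n7.off = 19  [19]
14. n7.ok = true  [true]
15. n8.idx = true  [terminal]
16. n9.sig = "qy"  [terminal]
17. n7.pre = 26  [B.off + 7]
18. n7.wid = 10  [B.off - 9]
19. n10.pre = 5  [terminal]
20. n11.off = 21  [c.pre + B₀.pre - 10]
21. n11.ok = false  [B₀.pre > 26]
22. n12.cnt = "zu"  [terminal]
23. n11.pre = 7  [B.off - 14]
24. n11.wid = 18  [B.off - 3]
25. n6.mk = true  [B₁.wid > 17]
26. n6.idx = -9  [B₁.wid * 2 - 45]
27. n0.env = 6  [S₀.off - 1]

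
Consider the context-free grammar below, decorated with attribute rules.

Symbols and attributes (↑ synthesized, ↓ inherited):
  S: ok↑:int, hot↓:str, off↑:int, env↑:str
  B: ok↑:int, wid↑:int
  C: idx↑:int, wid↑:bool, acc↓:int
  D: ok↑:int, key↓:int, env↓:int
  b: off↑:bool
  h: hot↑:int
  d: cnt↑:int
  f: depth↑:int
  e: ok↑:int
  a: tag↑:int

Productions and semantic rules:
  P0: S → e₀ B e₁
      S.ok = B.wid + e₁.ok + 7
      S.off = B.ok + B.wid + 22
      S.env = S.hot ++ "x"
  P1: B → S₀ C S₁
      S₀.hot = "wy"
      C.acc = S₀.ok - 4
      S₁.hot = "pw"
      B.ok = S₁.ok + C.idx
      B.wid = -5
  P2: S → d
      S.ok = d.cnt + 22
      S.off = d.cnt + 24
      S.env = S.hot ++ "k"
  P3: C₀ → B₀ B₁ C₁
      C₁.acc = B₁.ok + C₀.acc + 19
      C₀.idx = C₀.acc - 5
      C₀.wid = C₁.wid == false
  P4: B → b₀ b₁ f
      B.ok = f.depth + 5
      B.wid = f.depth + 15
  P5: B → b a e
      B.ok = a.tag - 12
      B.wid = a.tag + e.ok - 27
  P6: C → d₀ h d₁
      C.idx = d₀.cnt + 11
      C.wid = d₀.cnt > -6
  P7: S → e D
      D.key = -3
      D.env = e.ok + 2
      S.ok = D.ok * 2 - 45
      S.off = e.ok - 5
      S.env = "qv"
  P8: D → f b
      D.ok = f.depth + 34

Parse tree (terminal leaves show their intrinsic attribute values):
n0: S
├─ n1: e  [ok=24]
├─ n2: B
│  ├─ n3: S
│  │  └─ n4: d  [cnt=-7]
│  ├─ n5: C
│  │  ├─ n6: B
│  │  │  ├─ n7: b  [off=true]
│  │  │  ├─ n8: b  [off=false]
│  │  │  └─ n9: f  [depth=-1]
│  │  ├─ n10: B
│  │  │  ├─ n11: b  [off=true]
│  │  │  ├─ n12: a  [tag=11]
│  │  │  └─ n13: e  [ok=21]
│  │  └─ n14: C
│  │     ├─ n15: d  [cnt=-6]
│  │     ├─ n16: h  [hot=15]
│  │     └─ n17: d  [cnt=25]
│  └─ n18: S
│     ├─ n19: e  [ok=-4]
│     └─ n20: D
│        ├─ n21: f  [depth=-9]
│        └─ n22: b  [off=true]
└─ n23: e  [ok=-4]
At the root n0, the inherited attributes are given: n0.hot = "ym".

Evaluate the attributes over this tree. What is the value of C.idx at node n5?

6

1. n0.hot = "ym"  [given at root]
2. n1.ok = 24  [terminal]
3. n3.hot = "wy"  ["wy"]
4. n4.cnt = -7  [terminal]
5. n3.ok = 15  [d.cnt + 22]
6. n3.off = 17  [d.cnt + 24]
7. n3.env = "wyk"  [S.hot ++ "k"]
8. n5.acc = 11  [S₀.ok - 4]
9. n7.off = true  [terminal]
10. n8.off = false  [terminal]
11. n9.depth = -1  [terminal]
12. n6.ok = 4  [f.depth + 5]
13. n6.wid = 14  [f.depth + 15]
14. n11.off = true  [terminal]
15. n12.tag = 11  [terminal]
16. n13.ok = 21  [terminal]
17. n10.ok = -1  [a.tag - 12]
18. n10.wid = 5  [a.tag + e.ok - 27]
19. n14.acc = 29  [B₁.ok + C₀.acc + 19]
20. n15.cnt = -6  [terminal]
21. n16.hot = 15  [terminal]
22. n17.cnt = 25  [terminal]
23. n14.idx = 5  [d₀.cnt + 11]
24. n14.wid = false  [d₀.cnt > -6]
25. n5.idx = 6  [C₀.acc - 5]
26. n5.wid = true  [C₁.wid == false]
27. n18.hot = "pw"  ["pw"]
28. n19.ok = -4  [terminal]
29. n20.key = -3  [-3]
30. n20.env = -2  [e.ok + 2]
31. n21.depth = -9  [terminal]
32. n22.off = true  [terminal]
33. n20.ok = 25  [f.depth + 34]
34. n18.ok = 5  [D.ok * 2 - 45]
35. n18.off = -9  [e.ok - 5]
36. n18.env = "qv"  ["qv"]
37. n2.ok = 11  [S₁.ok + C.idx]
38. n2.wid = -5  [-5]
39. n23.ok = -4  [terminal]
40. n0.ok = -2  [B.wid + e₁.ok + 7]
41. n0.off = 28  [B.ok + B.wid + 22]
42. n0.env = "ymx"  [S.hot ++ "x"]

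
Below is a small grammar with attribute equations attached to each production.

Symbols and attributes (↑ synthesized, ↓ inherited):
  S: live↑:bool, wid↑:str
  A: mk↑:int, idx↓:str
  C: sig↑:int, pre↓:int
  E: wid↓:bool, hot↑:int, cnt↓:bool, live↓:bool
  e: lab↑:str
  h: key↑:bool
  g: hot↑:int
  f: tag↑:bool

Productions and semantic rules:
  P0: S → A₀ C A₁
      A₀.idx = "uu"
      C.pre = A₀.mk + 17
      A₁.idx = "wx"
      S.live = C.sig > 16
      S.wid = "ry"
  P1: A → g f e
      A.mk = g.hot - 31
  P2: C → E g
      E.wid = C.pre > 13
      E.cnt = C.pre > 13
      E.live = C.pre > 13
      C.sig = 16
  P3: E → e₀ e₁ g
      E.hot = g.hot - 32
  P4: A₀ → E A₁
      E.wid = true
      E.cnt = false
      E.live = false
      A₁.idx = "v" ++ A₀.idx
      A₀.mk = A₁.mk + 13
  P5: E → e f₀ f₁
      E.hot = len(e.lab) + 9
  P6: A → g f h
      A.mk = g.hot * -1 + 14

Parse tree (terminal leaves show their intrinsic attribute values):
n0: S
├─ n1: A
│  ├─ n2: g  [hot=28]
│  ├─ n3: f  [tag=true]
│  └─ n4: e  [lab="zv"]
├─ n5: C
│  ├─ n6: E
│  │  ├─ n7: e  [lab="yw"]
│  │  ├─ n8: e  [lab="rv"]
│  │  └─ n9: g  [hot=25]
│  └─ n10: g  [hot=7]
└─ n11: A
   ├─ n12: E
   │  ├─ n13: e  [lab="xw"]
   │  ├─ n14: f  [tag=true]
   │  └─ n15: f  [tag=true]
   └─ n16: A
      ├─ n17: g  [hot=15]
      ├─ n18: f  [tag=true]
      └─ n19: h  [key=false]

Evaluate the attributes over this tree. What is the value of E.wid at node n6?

1. n1.idx = "uu"  ["uu"]
2. n2.hot = 28  [terminal]
3. n3.tag = true  [terminal]
4. n4.lab = "zv"  [terminal]
5. n1.mk = -3  [g.hot - 31]
6. n5.pre = 14  [A₀.mk + 17]
7. n6.wid = true  [C.pre > 13]
8. n6.cnt = true  [C.pre > 13]
9. n6.live = true  [C.pre > 13]
10. n7.lab = "yw"  [terminal]
11. n8.lab = "rv"  [terminal]
12. n9.hot = 25  [terminal]
13. n6.hot = -7  [g.hot - 32]
14. n10.hot = 7  [terminal]
15. n5.sig = 16  [16]
16. n11.idx = "wx"  ["wx"]
17. n12.wid = true  [true]
18. n12.cnt = false  [false]
19. n12.live = false  [false]
20. n13.lab = "xw"  [terminal]
21. n14.tag = true  [terminal]
22. n15.tag = true  [terminal]
23. n12.hot = 11  [len(e.lab) + 9]
24. n16.idx = "vwx"  ["v" ++ A₀.idx]
25. n17.hot = 15  [terminal]
26. n18.tag = true  [terminal]
27. n19.key = false  [terminal]
28. n16.mk = -1  [g.hot * -1 + 14]
29. n11.mk = 12  [A₁.mk + 13]
30. n0.live = false  [C.sig > 16]
31. n0.wid = "ry"  ["ry"]

true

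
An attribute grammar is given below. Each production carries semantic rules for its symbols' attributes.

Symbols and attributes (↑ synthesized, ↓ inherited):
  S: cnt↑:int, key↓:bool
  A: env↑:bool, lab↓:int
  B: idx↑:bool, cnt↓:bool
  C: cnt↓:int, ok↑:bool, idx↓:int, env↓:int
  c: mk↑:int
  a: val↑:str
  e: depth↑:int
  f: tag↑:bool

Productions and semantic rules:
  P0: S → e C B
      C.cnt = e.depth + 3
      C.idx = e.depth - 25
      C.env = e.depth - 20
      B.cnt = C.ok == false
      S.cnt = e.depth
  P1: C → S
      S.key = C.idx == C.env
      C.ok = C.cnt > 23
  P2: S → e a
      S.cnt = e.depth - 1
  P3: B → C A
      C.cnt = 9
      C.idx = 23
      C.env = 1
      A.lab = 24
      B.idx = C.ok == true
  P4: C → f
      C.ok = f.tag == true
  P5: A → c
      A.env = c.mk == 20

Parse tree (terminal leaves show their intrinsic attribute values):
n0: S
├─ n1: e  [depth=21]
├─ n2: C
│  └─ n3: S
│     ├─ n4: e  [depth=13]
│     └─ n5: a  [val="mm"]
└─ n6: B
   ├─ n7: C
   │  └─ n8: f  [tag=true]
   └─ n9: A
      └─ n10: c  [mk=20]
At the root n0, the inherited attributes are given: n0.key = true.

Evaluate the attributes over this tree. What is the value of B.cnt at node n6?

1. n0.key = true  [given at root]
2. n1.depth = 21  [terminal]
3. n2.cnt = 24  [e.depth + 3]
4. n2.idx = -4  [e.depth - 25]
5. n2.env = 1  [e.depth - 20]
6. n3.key = false  [C.idx == C.env]
7. n4.depth = 13  [terminal]
8. n5.val = "mm"  [terminal]
9. n3.cnt = 12  [e.depth - 1]
10. n2.ok = true  [C.cnt > 23]
11. n6.cnt = false  [C.ok == false]
12. n7.cnt = 9  [9]
13. n7.idx = 23  [23]
14. n7.env = 1  [1]
15. n8.tag = true  [terminal]
16. n7.ok = true  [f.tag == true]
17. n9.lab = 24  [24]
18. n10.mk = 20  [terminal]
19. n9.env = true  [c.mk == 20]
20. n6.idx = true  [C.ok == true]
21. n0.cnt = 21  [e.depth]

false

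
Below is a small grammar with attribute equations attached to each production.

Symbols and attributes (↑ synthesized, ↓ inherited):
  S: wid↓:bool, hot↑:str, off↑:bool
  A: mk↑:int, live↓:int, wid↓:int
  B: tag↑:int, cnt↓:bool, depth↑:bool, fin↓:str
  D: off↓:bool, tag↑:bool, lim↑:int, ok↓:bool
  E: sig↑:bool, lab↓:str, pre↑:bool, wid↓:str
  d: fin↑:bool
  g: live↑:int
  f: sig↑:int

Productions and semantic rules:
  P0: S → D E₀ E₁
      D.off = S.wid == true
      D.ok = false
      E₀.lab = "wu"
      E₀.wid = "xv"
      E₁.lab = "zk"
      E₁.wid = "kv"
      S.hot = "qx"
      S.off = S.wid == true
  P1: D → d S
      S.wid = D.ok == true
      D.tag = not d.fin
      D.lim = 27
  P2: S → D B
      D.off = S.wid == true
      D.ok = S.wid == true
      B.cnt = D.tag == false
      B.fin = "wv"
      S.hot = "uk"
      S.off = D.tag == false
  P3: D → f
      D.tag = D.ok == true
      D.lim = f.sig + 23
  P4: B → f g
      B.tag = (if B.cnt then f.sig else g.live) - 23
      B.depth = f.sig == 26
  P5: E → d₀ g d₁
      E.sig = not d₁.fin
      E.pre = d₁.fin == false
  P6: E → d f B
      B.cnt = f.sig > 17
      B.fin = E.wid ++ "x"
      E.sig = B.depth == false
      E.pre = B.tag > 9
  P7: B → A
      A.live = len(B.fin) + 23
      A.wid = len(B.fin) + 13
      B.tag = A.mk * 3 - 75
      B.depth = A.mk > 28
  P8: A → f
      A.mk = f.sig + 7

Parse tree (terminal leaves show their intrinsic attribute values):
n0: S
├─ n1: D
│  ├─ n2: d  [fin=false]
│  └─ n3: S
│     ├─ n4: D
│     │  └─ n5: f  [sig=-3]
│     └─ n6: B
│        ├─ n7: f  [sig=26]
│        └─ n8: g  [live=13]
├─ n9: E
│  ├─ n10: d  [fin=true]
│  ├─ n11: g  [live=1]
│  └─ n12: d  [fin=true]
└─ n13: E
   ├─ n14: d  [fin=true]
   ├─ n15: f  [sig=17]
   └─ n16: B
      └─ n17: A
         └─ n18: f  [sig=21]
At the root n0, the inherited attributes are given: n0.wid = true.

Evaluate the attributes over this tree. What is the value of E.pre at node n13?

1. n0.wid = true  [given at root]
2. n1.off = true  [S.wid == true]
3. n1.ok = false  [false]
4. n2.fin = false  [terminal]
5. n3.wid = false  [D.ok == true]
6. n4.off = false  [S.wid == true]
7. n4.ok = false  [S.wid == true]
8. n5.sig = -3  [terminal]
9. n4.tag = false  [D.ok == true]
10. n4.lim = 20  [f.sig + 23]
11. n6.cnt = true  [D.tag == false]
12. n6.fin = "wv"  ["wv"]
13. n7.sig = 26  [terminal]
14. n8.live = 13  [terminal]
15. n6.tag = 3  [(if B.cnt then f.sig else g.live) - 23]
16. n6.depth = true  [f.sig == 26]
17. n3.hot = "uk"  ["uk"]
18. n3.off = true  [D.tag == false]
19. n1.tag = true  [not d.fin]
20. n1.lim = 27  [27]
21. n9.lab = "wu"  ["wu"]
22. n9.wid = "xv"  ["xv"]
23. n10.fin = true  [terminal]
24. n11.live = 1  [terminal]
25. n12.fin = true  [terminal]
26. n9.sig = false  [not d₁.fin]
27. n9.pre = false  [d₁.fin == false]
28. n13.lab = "zk"  ["zk"]
29. n13.wid = "kv"  ["kv"]
30. n14.fin = true  [terminal]
31. n15.sig = 17  [terminal]
32. n16.cnt = false  [f.sig > 17]
33. n16.fin = "kvx"  [E.wid ++ "x"]
34. n17.live = 26  [len(B.fin) + 23]
35. n17.wid = 16  [len(B.fin) + 13]
36. n18.sig = 21  [terminal]
37. n17.mk = 28  [f.sig + 7]
38. n16.tag = 9  [A.mk * 3 - 75]
39. n16.depth = false  [A.mk > 28]
40. n13.sig = true  [B.depth == false]
41. n13.pre = false  [B.tag > 9]
42. n0.hot = "qx"  ["qx"]
43. n0.off = true  [S.wid == true]

false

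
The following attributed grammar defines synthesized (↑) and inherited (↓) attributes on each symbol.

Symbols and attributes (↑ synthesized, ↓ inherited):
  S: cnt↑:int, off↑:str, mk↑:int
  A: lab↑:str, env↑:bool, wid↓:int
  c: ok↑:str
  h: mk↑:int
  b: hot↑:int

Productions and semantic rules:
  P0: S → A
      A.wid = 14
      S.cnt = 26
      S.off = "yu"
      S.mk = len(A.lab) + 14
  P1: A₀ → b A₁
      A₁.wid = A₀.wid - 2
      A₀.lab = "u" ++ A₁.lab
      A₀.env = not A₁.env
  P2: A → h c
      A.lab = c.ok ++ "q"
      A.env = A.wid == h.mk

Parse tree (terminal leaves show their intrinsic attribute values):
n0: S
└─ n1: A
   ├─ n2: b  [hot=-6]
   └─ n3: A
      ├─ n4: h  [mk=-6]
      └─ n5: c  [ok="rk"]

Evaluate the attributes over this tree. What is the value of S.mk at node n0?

18

1. n1.wid = 14  [14]
2. n2.hot = -6  [terminal]
3. n3.wid = 12  [A₀.wid - 2]
4. n4.mk = -6  [terminal]
5. n5.ok = "rk"  [terminal]
6. n3.lab = "rkq"  [c.ok ++ "q"]
7. n3.env = false  [A.wid == h.mk]
8. n1.lab = "urkq"  ["u" ++ A₁.lab]
9. n1.env = true  [not A₁.env]
10. n0.cnt = 26  [26]
11. n0.off = "yu"  ["yu"]
12. n0.mk = 18  [len(A.lab) + 14]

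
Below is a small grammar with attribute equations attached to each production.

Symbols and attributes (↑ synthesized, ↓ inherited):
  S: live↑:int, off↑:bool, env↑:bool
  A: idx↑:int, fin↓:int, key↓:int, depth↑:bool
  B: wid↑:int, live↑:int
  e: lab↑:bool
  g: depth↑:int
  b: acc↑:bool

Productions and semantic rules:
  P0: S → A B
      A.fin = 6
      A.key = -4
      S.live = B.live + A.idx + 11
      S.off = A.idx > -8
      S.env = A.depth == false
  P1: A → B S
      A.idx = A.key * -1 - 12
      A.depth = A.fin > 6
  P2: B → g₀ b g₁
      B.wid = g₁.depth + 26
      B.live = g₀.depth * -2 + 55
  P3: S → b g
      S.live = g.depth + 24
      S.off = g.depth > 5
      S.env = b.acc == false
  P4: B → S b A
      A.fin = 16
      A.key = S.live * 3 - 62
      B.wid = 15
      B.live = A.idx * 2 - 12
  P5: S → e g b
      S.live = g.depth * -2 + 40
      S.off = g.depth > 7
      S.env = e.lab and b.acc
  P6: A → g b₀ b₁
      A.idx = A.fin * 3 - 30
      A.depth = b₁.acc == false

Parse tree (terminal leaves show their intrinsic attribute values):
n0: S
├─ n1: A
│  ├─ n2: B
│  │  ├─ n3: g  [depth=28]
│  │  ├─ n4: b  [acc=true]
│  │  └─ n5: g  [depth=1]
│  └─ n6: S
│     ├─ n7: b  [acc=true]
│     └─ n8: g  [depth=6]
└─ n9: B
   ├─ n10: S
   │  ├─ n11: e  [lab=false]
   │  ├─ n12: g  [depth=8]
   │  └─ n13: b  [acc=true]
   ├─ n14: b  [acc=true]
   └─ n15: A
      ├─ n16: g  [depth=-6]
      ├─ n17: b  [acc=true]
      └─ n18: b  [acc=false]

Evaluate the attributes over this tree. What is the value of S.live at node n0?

27

1. n1.fin = 6  [6]
2. n1.key = -4  [-4]
3. n3.depth = 28  [terminal]
4. n4.acc = true  [terminal]
5. n5.depth = 1  [terminal]
6. n2.wid = 27  [g₁.depth + 26]
7. n2.live = -1  [g₀.depth * -2 + 55]
8. n7.acc = true  [terminal]
9. n8.depth = 6  [terminal]
10. n6.live = 30  [g.depth + 24]
11. n6.off = true  [g.depth > 5]
12. n6.env = false  [b.acc == false]
13. n1.idx = -8  [A.key * -1 - 12]
14. n1.depth = false  [A.fin > 6]
15. n11.lab = false  [terminal]
16. n12.depth = 8  [terminal]
17. n13.acc = true  [terminal]
18. n10.live = 24  [g.depth * -2 + 40]
19. n10.off = true  [g.depth > 7]
20. n10.env = false  [e.lab and b.acc]
21. n14.acc = true  [terminal]
22. n15.fin = 16  [16]
23. n15.key = 10  [S.live * 3 - 62]
24. n16.depth = -6  [terminal]
25. n17.acc = true  [terminal]
26. n18.acc = false  [terminal]
27. n15.idx = 18  [A.fin * 3 - 30]
28. n15.depth = true  [b₁.acc == false]
29. n9.wid = 15  [15]
30. n9.live = 24  [A.idx * 2 - 12]
31. n0.live = 27  [B.live + A.idx + 11]
32. n0.off = false  [A.idx > -8]
33. n0.env = true  [A.depth == false]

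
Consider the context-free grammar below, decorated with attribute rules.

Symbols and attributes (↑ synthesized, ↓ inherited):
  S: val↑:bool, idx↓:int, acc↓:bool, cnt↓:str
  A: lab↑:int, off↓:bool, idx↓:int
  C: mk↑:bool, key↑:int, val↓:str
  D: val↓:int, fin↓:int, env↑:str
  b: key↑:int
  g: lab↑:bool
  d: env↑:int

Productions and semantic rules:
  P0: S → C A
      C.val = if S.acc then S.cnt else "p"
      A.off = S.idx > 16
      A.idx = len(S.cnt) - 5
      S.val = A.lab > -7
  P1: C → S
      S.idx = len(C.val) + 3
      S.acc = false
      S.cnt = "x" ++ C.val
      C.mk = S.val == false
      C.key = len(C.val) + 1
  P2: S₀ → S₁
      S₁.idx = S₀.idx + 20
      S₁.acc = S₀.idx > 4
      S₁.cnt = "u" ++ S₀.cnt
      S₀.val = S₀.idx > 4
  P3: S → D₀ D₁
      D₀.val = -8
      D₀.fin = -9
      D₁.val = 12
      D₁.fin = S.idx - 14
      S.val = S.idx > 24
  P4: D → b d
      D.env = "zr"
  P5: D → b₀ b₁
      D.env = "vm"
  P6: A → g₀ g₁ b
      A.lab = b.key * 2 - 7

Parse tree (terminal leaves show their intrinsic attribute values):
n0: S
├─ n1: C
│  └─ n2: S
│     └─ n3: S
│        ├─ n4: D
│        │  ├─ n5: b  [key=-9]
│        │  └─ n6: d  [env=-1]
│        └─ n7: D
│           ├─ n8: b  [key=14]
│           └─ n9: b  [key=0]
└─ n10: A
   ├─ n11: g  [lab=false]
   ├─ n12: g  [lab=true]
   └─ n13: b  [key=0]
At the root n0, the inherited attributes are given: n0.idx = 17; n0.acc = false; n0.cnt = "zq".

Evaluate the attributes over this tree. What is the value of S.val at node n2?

false

1. n0.idx = 17  [given at root]
2. n0.acc = false  [given at root]
3. n0.cnt = "zq"  [given at root]
4. n1.val = "p"  [if S.acc then S.cnt else "p"]
5. n2.idx = 4  [len(C.val) + 3]
6. n2.acc = false  [false]
7. n2.cnt = "xp"  ["x" ++ C.val]
8. n3.idx = 24  [S₀.idx + 20]
9. n3.acc = false  [S₀.idx > 4]
10. n3.cnt = "uxp"  ["u" ++ S₀.cnt]
11. n4.val = -8  [-8]
12. n4.fin = -9  [-9]
13. n5.key = -9  [terminal]
14. n6.env = -1  [terminal]
15. n4.env = "zr"  ["zr"]
16. n7.val = 12  [12]
17. n7.fin = 10  [S.idx - 14]
18. n8.key = 14  [terminal]
19. n9.key = 0  [terminal]
20. n7.env = "vm"  ["vm"]
21. n3.val = false  [S.idx > 24]
22. n2.val = false  [S₀.idx > 4]
23. n1.mk = true  [S.val == false]
24. n1.key = 2  [len(C.val) + 1]
25. n10.off = true  [S.idx > 16]
26. n10.idx = -3  [len(S.cnt) - 5]
27. n11.lab = false  [terminal]
28. n12.lab = true  [terminal]
29. n13.key = 0  [terminal]
30. n10.lab = -7  [b.key * 2 - 7]
31. n0.val = false  [A.lab > -7]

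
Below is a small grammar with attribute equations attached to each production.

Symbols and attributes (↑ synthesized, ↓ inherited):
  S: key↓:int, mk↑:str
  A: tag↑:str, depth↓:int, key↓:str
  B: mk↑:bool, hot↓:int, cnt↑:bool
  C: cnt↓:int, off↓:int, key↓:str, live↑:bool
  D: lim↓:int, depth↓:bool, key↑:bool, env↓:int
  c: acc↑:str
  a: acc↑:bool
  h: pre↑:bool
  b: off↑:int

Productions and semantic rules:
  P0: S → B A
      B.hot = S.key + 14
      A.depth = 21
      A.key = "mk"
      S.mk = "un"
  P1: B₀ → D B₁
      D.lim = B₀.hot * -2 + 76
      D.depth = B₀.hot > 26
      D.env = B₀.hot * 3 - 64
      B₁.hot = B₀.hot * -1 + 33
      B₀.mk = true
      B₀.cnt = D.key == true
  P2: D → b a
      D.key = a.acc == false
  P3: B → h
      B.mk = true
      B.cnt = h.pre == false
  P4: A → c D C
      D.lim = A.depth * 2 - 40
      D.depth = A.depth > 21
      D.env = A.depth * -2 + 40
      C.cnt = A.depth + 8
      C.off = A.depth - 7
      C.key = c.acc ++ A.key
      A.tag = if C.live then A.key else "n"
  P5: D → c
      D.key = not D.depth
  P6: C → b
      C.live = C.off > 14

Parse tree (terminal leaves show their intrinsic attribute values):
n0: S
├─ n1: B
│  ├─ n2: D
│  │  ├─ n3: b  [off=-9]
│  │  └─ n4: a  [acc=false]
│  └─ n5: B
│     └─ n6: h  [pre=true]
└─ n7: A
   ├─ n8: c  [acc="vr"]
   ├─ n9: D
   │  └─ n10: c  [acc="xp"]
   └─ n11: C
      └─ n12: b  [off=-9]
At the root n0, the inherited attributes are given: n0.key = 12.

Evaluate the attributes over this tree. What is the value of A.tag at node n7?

"n"

1. n0.key = 12  [given at root]
2. n1.hot = 26  [S.key + 14]
3. n2.lim = 24  [B₀.hot * -2 + 76]
4. n2.depth = false  [B₀.hot > 26]
5. n2.env = 14  [B₀.hot * 3 - 64]
6. n3.off = -9  [terminal]
7. n4.acc = false  [terminal]
8. n2.key = true  [a.acc == false]
9. n5.hot = 7  [B₀.hot * -1 + 33]
10. n6.pre = true  [terminal]
11. n5.mk = true  [true]
12. n5.cnt = false  [h.pre == false]
13. n1.mk = true  [true]
14. n1.cnt = true  [D.key == true]
15. n7.depth = 21  [21]
16. n7.key = "mk"  ["mk"]
17. n8.acc = "vr"  [terminal]
18. n9.lim = 2  [A.depth * 2 - 40]
19. n9.depth = false  [A.depth > 21]
20. n9.env = -2  [A.depth * -2 + 40]
21. n10.acc = "xp"  [terminal]
22. n9.key = true  [not D.depth]
23. n11.cnt = 29  [A.depth + 8]
24. n11.off = 14  [A.depth - 7]
25. n11.key = "vrmk"  [c.acc ++ A.key]
26. n12.off = -9  [terminal]
27. n11.live = false  [C.off > 14]
28. n7.tag = "n"  [if C.live then A.key else "n"]
29. n0.mk = "un"  ["un"]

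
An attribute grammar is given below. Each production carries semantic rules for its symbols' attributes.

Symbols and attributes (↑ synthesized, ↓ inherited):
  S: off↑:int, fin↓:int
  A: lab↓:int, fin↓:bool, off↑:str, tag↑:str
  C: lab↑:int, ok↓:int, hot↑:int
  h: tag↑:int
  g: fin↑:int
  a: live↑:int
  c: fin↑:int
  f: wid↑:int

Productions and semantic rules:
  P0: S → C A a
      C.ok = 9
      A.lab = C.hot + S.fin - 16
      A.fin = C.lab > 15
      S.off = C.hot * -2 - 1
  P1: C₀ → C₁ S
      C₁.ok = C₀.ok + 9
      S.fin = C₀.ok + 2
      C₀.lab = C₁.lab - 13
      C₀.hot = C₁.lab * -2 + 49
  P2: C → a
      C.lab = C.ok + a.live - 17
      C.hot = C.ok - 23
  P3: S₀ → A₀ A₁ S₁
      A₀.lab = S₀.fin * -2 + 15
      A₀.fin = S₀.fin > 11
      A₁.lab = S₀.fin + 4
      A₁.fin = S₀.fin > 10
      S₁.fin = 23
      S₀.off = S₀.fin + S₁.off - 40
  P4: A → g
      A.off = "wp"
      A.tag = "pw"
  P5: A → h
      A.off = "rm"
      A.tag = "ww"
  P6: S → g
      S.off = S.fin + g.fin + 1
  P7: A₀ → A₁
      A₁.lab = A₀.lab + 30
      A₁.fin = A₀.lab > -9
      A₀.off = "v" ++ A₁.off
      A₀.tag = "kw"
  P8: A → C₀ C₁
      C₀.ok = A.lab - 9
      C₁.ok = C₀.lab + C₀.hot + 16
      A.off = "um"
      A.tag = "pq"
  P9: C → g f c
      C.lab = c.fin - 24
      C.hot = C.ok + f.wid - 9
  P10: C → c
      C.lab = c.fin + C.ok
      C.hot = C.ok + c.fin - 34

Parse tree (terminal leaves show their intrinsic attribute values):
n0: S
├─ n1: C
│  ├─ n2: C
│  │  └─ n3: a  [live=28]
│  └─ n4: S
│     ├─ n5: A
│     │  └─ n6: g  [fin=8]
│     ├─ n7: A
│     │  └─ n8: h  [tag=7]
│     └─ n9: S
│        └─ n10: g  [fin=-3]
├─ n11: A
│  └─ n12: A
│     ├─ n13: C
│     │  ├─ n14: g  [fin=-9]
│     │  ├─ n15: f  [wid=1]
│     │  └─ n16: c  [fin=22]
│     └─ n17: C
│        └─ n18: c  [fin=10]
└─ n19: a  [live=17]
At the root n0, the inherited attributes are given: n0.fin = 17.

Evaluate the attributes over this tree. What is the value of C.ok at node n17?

19

1. n0.fin = 17  [given at root]
2. n1.ok = 9  [9]
3. n2.ok = 18  [C₀.ok + 9]
4. n3.live = 28  [terminal]
5. n2.lab = 29  [C.ok + a.live - 17]
6. n2.hot = -5  [C.ok - 23]
7. n4.fin = 11  [C₀.ok + 2]
8. n5.lab = -7  [S₀.fin * -2 + 15]
9. n5.fin = false  [S₀.fin > 11]
10. n6.fin = 8  [terminal]
11. n5.off = "wp"  ["wp"]
12. n5.tag = "pw"  ["pw"]
13. n7.lab = 15  [S₀.fin + 4]
14. n7.fin = true  [S₀.fin > 10]
15. n8.tag = 7  [terminal]
16. n7.off = "rm"  ["rm"]
17. n7.tag = "ww"  ["ww"]
18. n9.fin = 23  [23]
19. n10.fin = -3  [terminal]
20. n9.off = 21  [S.fin + g.fin + 1]
21. n4.off = -8  [S₀.fin + S₁.off - 40]
22. n1.lab = 16  [C₁.lab - 13]
23. n1.hot = -9  [C₁.lab * -2 + 49]
24. n11.lab = -8  [C.hot + S.fin - 16]
25. n11.fin = true  [C.lab > 15]
26. n12.lab = 22  [A₀.lab + 30]
27. n12.fin = true  [A₀.lab > -9]
28. n13.ok = 13  [A.lab - 9]
29. n14.fin = -9  [terminal]
30. n15.wid = 1  [terminal]
31. n16.fin = 22  [terminal]
32. n13.lab = -2  [c.fin - 24]
33. n13.hot = 5  [C.ok + f.wid - 9]
34. n17.ok = 19  [C₀.lab + C₀.hot + 16]
35. n18.fin = 10  [terminal]
36. n17.lab = 29  [c.fin + C.ok]
37. n17.hot = -5  [C.ok + c.fin - 34]
38. n12.off = "um"  ["um"]
39. n12.tag = "pq"  ["pq"]
40. n11.off = "vum"  ["v" ++ A₁.off]
41. n11.tag = "kw"  ["kw"]
42. n19.live = 17  [terminal]
43. n0.off = 17  [C.hot * -2 - 1]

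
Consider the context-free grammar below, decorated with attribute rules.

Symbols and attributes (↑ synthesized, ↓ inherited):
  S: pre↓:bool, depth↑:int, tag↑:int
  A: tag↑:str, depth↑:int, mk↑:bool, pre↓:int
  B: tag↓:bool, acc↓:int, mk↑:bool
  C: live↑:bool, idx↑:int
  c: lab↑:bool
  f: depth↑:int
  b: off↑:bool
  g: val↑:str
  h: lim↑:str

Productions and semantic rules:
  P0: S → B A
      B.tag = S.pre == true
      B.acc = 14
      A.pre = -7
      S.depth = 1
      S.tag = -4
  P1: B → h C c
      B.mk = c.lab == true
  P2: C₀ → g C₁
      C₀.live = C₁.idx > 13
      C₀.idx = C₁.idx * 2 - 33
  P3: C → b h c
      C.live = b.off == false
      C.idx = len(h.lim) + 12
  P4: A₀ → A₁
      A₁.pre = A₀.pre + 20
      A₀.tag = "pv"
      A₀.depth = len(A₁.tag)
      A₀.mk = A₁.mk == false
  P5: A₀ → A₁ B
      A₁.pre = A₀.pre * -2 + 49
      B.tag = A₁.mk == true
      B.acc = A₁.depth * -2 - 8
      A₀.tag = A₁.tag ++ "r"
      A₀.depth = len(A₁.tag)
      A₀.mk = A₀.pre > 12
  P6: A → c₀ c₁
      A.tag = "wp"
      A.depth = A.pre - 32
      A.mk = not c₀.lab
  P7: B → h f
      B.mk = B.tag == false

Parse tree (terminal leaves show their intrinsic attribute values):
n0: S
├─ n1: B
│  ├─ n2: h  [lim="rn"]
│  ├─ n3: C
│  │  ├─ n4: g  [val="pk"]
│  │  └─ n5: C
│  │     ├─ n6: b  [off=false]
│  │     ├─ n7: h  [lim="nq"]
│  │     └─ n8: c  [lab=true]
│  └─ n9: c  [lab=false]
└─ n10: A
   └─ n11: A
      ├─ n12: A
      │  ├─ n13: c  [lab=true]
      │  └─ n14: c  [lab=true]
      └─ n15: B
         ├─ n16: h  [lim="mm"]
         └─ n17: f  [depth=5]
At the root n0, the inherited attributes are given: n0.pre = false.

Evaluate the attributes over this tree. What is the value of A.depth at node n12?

-9

1. n0.pre = false  [given at root]
2. n1.tag = false  [S.pre == true]
3. n1.acc = 14  [14]
4. n2.lim = "rn"  [terminal]
5. n4.val = "pk"  [terminal]
6. n6.off = false  [terminal]
7. n7.lim = "nq"  [terminal]
8. n8.lab = true  [terminal]
9. n5.live = true  [b.off == false]
10. n5.idx = 14  [len(h.lim) + 12]
11. n3.live = true  [C₁.idx > 13]
12. n3.idx = -5  [C₁.idx * 2 - 33]
13. n9.lab = false  [terminal]
14. n1.mk = false  [c.lab == true]
15. n10.pre = -7  [-7]
16. n11.pre = 13  [A₀.pre + 20]
17. n12.pre = 23  [A₀.pre * -2 + 49]
18. n13.lab = true  [terminal]
19. n14.lab = true  [terminal]
20. n12.tag = "wp"  ["wp"]
21. n12.depth = -9  [A.pre - 32]
22. n12.mk = false  [not c₀.lab]
23. n15.tag = false  [A₁.mk == true]
24. n15.acc = 10  [A₁.depth * -2 - 8]
25. n16.lim = "mm"  [terminal]
26. n17.depth = 5  [terminal]
27. n15.mk = true  [B.tag == false]
28. n11.tag = "wpr"  [A₁.tag ++ "r"]
29. n11.depth = 2  [len(A₁.tag)]
30. n11.mk = true  [A₀.pre > 12]
31. n10.tag = "pv"  ["pv"]
32. n10.depth = 3  [len(A₁.tag)]
33. n10.mk = false  [A₁.mk == false]
34. n0.depth = 1  [1]
35. n0.tag = -4  [-4]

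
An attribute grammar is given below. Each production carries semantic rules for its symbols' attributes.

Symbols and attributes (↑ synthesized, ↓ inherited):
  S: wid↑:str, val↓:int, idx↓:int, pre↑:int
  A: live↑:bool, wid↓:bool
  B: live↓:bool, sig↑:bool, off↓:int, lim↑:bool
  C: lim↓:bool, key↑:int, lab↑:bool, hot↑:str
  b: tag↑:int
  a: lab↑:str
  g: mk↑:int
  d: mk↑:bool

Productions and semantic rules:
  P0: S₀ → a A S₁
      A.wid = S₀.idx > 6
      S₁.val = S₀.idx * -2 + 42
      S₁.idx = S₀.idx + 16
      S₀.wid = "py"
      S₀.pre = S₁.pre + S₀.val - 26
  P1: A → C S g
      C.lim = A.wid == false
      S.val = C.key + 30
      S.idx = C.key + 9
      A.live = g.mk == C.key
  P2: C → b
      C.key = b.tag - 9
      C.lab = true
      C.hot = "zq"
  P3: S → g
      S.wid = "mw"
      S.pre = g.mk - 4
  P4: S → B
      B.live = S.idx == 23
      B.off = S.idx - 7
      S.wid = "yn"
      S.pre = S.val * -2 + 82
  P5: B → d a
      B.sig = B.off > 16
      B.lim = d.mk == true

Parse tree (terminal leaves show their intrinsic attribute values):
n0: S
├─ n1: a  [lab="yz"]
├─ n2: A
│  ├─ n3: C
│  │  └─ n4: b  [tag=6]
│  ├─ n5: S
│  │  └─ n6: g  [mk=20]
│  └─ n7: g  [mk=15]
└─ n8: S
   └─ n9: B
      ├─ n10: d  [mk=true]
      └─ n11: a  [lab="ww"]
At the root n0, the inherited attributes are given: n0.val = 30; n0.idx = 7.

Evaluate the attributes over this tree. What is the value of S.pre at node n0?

1. n0.val = 30  [given at root]
2. n0.idx = 7  [given at root]
3. n1.lab = "yz"  [terminal]
4. n2.wid = true  [S₀.idx > 6]
5. n3.lim = false  [A.wid == false]
6. n4.tag = 6  [terminal]
7. n3.key = -3  [b.tag - 9]
8. n3.lab = true  [true]
9. n3.hot = "zq"  ["zq"]
10. n5.val = 27  [C.key + 30]
11. n5.idx = 6  [C.key + 9]
12. n6.mk = 20  [terminal]
13. n5.wid = "mw"  ["mw"]
14. n5.pre = 16  [g.mk - 4]
15. n7.mk = 15  [terminal]
16. n2.live = false  [g.mk == C.key]
17. n8.val = 28  [S₀.idx * -2 + 42]
18. n8.idx = 23  [S₀.idx + 16]
19. n9.live = true  [S.idx == 23]
20. n9.off = 16  [S.idx - 7]
21. n10.mk = true  [terminal]
22. n11.lab = "ww"  [terminal]
23. n9.sig = false  [B.off > 16]
24. n9.lim = true  [d.mk == true]
25. n8.wid = "yn"  ["yn"]
26. n8.pre = 26  [S.val * -2 + 82]
27. n0.wid = "py"  ["py"]
28. n0.pre = 30  [S₁.pre + S₀.val - 26]

30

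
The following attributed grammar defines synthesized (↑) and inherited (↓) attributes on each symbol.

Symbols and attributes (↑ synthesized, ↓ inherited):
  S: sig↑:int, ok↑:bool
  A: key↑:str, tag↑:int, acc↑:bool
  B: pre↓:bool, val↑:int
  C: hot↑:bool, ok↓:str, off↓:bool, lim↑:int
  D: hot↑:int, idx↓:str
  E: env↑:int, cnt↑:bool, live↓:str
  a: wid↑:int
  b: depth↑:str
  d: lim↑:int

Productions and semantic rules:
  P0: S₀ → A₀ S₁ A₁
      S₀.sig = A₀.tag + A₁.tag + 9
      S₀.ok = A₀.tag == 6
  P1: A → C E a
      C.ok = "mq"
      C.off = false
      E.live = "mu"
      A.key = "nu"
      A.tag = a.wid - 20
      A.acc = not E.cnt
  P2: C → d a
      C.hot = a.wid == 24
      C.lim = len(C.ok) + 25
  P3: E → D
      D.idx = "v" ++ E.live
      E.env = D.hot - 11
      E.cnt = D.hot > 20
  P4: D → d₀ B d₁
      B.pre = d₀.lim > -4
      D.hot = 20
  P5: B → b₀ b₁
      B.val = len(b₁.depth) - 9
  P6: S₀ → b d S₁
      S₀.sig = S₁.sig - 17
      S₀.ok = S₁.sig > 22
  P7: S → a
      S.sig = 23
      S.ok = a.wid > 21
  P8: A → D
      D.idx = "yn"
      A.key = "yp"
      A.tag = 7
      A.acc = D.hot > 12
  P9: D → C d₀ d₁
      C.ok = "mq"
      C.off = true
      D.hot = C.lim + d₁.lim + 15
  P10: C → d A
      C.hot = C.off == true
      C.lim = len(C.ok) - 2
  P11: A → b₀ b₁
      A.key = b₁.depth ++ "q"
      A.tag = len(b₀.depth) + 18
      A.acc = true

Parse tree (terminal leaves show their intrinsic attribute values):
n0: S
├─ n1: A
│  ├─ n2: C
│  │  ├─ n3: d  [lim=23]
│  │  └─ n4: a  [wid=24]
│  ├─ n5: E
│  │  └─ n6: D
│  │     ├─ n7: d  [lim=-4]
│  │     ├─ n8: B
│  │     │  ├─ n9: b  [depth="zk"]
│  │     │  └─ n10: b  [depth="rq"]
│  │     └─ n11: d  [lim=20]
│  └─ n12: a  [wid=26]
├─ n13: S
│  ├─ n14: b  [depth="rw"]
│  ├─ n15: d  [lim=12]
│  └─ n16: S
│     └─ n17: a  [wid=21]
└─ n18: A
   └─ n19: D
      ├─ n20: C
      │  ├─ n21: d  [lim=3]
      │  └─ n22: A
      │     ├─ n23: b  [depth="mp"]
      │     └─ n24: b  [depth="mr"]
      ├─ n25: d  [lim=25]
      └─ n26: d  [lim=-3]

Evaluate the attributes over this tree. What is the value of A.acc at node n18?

1. n2.ok = "mq"  ["mq"]
2. n2.off = false  [false]
3. n3.lim = 23  [terminal]
4. n4.wid = 24  [terminal]
5. n2.hot = true  [a.wid == 24]
6. n2.lim = 27  [len(C.ok) + 25]
7. n5.live = "mu"  ["mu"]
8. n6.idx = "vmu"  ["v" ++ E.live]
9. n7.lim = -4  [terminal]
10. n8.pre = false  [d₀.lim > -4]
11. n9.depth = "zk"  [terminal]
12. n10.depth = "rq"  [terminal]
13. n8.val = -7  [len(b₁.depth) - 9]
14. n11.lim = 20  [terminal]
15. n6.hot = 20  [20]
16. n5.env = 9  [D.hot - 11]
17. n5.cnt = false  [D.hot > 20]
18. n12.wid = 26  [terminal]
19. n1.key = "nu"  ["nu"]
20. n1.tag = 6  [a.wid - 20]
21. n1.acc = true  [not E.cnt]
22. n14.depth = "rw"  [terminal]
23. n15.lim = 12  [terminal]
24. n17.wid = 21  [terminal]
25. n16.sig = 23  [23]
26. n16.ok = false  [a.wid > 21]
27. n13.sig = 6  [S₁.sig - 17]
28. n13.ok = true  [S₁.sig > 22]
29. n19.idx = "yn"  ["yn"]
30. n20.ok = "mq"  ["mq"]
31. n20.off = true  [true]
32. n21.lim = 3  [terminal]
33. n23.depth = "mp"  [terminal]
34. n24.depth = "mr"  [terminal]
35. n22.key = "mrq"  [b₁.depth ++ "q"]
36. n22.tag = 20  [len(b₀.depth) + 18]
37. n22.acc = true  [true]
38. n20.hot = true  [C.off == true]
39. n20.lim = 0  [len(C.ok) - 2]
40. n25.lim = 25  [terminal]
41. n26.lim = -3  [terminal]
42. n19.hot = 12  [C.lim + d₁.lim + 15]
43. n18.key = "yp"  ["yp"]
44. n18.tag = 7  [7]
45. n18.acc = false  [D.hot > 12]
46. n0.sig = 22  [A₀.tag + A₁.tag + 9]
47. n0.ok = true  [A₀.tag == 6]

false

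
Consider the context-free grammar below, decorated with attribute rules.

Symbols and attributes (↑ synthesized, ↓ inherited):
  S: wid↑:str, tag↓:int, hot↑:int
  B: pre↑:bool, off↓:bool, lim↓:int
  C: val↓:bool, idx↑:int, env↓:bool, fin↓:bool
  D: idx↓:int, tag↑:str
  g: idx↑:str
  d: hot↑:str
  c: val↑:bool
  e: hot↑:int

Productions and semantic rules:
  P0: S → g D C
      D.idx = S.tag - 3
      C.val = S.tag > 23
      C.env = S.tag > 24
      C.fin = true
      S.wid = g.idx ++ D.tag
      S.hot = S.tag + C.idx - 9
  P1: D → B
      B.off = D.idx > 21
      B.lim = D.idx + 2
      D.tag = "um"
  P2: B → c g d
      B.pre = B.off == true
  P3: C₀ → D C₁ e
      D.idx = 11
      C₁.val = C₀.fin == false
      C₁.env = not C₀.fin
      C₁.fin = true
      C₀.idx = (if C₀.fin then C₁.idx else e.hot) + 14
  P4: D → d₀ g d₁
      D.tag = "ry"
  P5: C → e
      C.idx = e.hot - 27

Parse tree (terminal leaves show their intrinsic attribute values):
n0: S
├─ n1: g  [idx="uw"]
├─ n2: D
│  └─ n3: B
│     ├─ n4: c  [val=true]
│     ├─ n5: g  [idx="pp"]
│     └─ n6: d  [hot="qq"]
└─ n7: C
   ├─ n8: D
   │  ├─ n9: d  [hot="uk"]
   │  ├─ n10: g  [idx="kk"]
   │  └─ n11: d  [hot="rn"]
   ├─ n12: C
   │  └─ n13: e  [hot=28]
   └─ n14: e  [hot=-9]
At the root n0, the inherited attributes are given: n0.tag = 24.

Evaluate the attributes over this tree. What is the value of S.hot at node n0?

30

1. n0.tag = 24  [given at root]
2. n1.idx = "uw"  [terminal]
3. n2.idx = 21  [S.tag - 3]
4. n3.off = false  [D.idx > 21]
5. n3.lim = 23  [D.idx + 2]
6. n4.val = true  [terminal]
7. n5.idx = "pp"  [terminal]
8. n6.hot = "qq"  [terminal]
9. n3.pre = false  [B.off == true]
10. n2.tag = "um"  ["um"]
11. n7.val = true  [S.tag > 23]
12. n7.env = false  [S.tag > 24]
13. n7.fin = true  [true]
14. n8.idx = 11  [11]
15. n9.hot = "uk"  [terminal]
16. n10.idx = "kk"  [terminal]
17. n11.hot = "rn"  [terminal]
18. n8.tag = "ry"  ["ry"]
19. n12.val = false  [C₀.fin == false]
20. n12.env = false  [not C₀.fin]
21. n12.fin = true  [true]
22. n13.hot = 28  [terminal]
23. n12.idx = 1  [e.hot - 27]
24. n14.hot = -9  [terminal]
25. n7.idx = 15  [(if C₀.fin then C₁.idx else e.hot) + 14]
26. n0.wid = "uwum"  [g.idx ++ D.tag]
27. n0.hot = 30  [S.tag + C.idx - 9]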